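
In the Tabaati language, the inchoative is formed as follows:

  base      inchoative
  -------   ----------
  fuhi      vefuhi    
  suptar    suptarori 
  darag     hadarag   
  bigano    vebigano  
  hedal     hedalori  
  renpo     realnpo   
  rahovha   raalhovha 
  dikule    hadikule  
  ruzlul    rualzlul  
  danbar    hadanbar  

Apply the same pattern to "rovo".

roalvo

"rovo" begins with r-. The stems beginning with r- (renpo → realnpo, ruzlul → rualzlul, rahovha → raalhovha) insert -al- after the first vowel.
The other patterns: stems beginning with h- or s- add -ori; stems beginning with d- add the prefix ha-; stems beginning with b- or f- add the prefix ve-.
So rovo → roalvo.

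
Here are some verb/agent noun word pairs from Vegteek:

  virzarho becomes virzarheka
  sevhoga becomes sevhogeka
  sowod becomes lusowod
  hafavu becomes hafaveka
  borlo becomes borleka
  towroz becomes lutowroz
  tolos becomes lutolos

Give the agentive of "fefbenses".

lufefbenses

virzarho and tolos both have last vowel 'o' yet inflect differently (virzarheka, lutolos), so the last vowel is not what conditions the rule; whether the stem ends in a vowel or a consonant is.
"fefbenses" ends in a consonant. The stems ending in a consonant (tolos → lutolos, towroz → lutowroz, sowod → lusowod) add the prefix lu-.
So fefbenses → lufefbenses.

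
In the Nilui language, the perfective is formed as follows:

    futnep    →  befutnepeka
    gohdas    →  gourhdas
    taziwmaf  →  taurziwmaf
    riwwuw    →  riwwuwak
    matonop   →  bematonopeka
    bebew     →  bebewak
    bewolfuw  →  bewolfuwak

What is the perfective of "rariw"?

futnep and bebew both have last vowel 'e' yet inflect differently (befutnepeka, bebewak), so the last vowel is not what conditions the rule; the final letter is.
"rariw" ends in -w. The stems ending in -w (riwwuw → riwwuwak, bewolfuw → bewolfuwak, bebew → bebewak) add -ak.
The other patterns: stems ending in -p add be- … -eka around the stem; stems ending in -f or -s insert -ur- after the first vowel.
So rariw → rariwak.

rariwak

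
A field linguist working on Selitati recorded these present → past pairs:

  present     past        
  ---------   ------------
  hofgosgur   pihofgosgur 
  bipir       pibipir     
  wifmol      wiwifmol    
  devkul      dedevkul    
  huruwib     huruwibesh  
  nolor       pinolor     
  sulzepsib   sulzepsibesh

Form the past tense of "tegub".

tegubesh

wifmol and nolor both have last vowel 'o' yet inflect differently (wiwifmol, pinolor), so the last vowel is not what conditions the rule; the final letter is.
"tegub" ends in -b. The stems ending in -b (huruwib → huruwibesh, sulzepsib → sulzepsibesh) add -esh.
So tegub → tegubesh.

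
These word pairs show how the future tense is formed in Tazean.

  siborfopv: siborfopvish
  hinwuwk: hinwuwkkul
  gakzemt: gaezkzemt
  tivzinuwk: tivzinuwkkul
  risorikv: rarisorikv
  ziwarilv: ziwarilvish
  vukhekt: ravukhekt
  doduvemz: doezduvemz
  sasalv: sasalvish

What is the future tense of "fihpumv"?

fiezhpumv

gakzemt and vukhekt both end in -t yet inflect differently (gaezkzemt, ravukhekt), so the final letter is not what conditions the rule; the second-to-last letter is.
"fihpumv" has second-to-last letter 'm'. The stems whose second-to-last letter is 'm' (gakzemt → gaezkzemt, doduvemz → doezduvemz) insert -ez- after the first vowel.
So fihpumv → fiezhpumv.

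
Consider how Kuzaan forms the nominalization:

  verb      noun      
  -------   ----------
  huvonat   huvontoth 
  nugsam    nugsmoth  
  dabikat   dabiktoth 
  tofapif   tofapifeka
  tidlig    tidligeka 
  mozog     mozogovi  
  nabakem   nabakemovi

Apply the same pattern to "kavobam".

kavobmoth

tidlig and mozog both end in -g yet inflect differently (tidligeka, mozogovi), so the final letter is not what conditions the rule; the last vowel is.
"kavobam" has last vowel 'a'. The stems whose last vowel is 'a' (huvonat → huvontoth, nugsam → nugsmoth, dabikat → dabiktoth) delete the last vowel and add -oth.
The other patterns: stems whose last vowel is 'i' add -eka; stems whose last vowel is 'e' or 'o' add -ovi.
So kavobam → kavobmoth.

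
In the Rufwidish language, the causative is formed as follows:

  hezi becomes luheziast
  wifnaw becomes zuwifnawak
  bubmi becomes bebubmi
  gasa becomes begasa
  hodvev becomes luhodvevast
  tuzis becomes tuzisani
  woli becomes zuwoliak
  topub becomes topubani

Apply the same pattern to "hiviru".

"hiviru" begins with h-. The stems beginning with h- (hezi → luheziast, hodvev → luhodvevast) add lu- … -ast around the stem.
So hiviru → luhiviruast.

luhiviruast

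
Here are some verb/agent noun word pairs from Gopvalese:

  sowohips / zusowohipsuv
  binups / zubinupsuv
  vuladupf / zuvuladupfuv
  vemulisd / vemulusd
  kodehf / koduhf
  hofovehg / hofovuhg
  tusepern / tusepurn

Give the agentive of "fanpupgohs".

fanpupguhs

"fanpupgohs" has second-to-last letter 'h'. The stems whose second-to-last letter is 'h' (kodehf → koduhf, hofovehg → hofovuhg) change the last vowel to 'u'.
The other pattern: stems whose second-to-last letter is 'p' add zu- … -uv around the stem.
So fanpupgohs → fanpupguhs.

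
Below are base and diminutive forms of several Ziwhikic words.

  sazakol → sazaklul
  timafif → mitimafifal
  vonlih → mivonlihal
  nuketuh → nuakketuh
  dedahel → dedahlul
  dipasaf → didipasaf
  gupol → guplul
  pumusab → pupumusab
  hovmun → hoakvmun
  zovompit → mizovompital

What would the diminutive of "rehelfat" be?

rerehelfat

"rehelfat" has last vowel 'a'. The stems whose last vowel is 'a' (pumusab → pupumusab, dipasaf → didipasaf) repeat the first consonant+vowel as a prefix.
The other patterns: stems whose last vowel is 'i' add mi- … -al around the stem; stems whose last vowel is 'u' insert -ak- after the first vowel; stems whose last vowel is 'e' or 'o' delete the last vowel and add -ul.
So rehelfat → rerehelfat.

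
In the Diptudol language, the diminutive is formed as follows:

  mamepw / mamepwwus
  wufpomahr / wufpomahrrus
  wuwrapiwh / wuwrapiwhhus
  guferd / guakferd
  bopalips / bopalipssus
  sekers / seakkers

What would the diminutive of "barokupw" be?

barokupwwus

"barokupw" has second-to-last letter 'p'. The stems whose second-to-last letter is 'p' (mamepw → mamepwwus, bopalips → bopalipssus) double the final consonant and add -us.
So barokupw → barokupwwus.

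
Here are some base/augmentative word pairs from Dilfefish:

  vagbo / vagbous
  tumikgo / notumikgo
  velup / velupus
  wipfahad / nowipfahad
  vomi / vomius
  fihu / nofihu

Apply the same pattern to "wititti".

nowititti

vagbo and tumikgo both end in -o yet inflect differently (vagbous, notumikgo), so the final letter is not what conditions the rule; the first letter is.
"wititti" begins with w-. The one such stem in the data (wipfahad → nowipfahad) adds the prefix no-, so the same rule applies.
So wititti → nowititti.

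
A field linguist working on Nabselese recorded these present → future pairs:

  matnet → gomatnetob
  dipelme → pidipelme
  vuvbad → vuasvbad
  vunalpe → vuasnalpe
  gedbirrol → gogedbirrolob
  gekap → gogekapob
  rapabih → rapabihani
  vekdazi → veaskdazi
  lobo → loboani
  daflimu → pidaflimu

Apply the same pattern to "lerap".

lerapani

vunalpe and dipelme both end in -e yet inflect differently (vuasnalpe, pidipelme), so the final letter is not what conditions the rule; the first letter is.
"lerap" begins with l-. The one such stem in the data (lobo → loboani) adds -ani, so the same rule applies.
The other patterns: stems beginning with g- or m- add go- … -ob around the stem; stems beginning with v- insert -as- after the first vowel; stems beginning with d- add the prefix pi-.
So lerap → lerapani.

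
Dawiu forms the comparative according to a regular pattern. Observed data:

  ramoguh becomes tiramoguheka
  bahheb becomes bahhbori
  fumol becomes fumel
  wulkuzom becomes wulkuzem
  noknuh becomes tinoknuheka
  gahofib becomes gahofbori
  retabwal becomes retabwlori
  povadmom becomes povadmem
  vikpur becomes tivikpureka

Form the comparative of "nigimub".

fumol and retabwal both end in -l yet inflect differently (fumel, retabwlori), so the final letter is not what conditions the rule; the last vowel is.
"nigimub" has last vowel 'u'. The stems whose last vowel is 'u' (noknuh → tinoknuheka, vikpur → tivikpureka, ramoguh → tiramoguheka) add ti- … -eka around the stem.
The other patterns: stems whose last vowel is 'o' change the last vowel to 'e'; stems whose last vowel is 'a', 'e' or 'i' delete the last vowel and add -ori.
So nigimub → tinigimubeka.

tinigimubeka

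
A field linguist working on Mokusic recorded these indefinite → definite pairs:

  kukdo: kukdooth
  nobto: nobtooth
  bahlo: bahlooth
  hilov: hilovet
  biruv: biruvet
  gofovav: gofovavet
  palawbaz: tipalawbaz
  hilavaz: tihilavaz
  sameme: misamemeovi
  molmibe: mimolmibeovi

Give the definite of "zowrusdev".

kukdo and hilov both have last vowel 'o' yet inflect differently (kukdooth, hilovet), so the last vowel is not what conditions the rule; the final letter is.
"zowrusdev" ends in -v. The stems ending in -v (hilov → hilovet, biruv → biruvet, gofovav → gofovavet) add -et.
So zowrusdev → zowrusdevet.

zowrusdevet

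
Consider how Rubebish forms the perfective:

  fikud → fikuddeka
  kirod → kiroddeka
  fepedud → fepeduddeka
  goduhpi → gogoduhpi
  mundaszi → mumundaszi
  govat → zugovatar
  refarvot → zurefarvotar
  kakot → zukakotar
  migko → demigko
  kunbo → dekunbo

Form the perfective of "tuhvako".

detuhvako

kirod and refarvot both have last vowel 'o' yet inflect differently (kiroddeka, zurefarvotar), so the last vowel is not what conditions the rule; the final letter is.
"tuhvako" ends in -o. The stems ending in -o (migko → demigko, kunbo → dekunbo) add the prefix de-.
The other patterns: stems ending in -d double the final consonant and add -eka; stems ending in -i repeat the first consonant+vowel as a prefix; stems ending in -t add zu- … -ar around the stem.
So tuhvako → detuhvako.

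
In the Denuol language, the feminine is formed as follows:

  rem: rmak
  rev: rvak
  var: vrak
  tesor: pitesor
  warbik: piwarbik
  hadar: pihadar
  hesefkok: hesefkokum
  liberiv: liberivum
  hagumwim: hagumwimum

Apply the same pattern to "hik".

var and tesor both end in -r yet inflect differently (vrak, pitesor), so the final letter is not what conditions the rule; the number of vowels is.
"hik" has 1 vowel. The stems with 1 vowel (rem → rmak, rev → rvak, var → vrak) delete the last vowel and add -ak.
So hik → hkak.

hkak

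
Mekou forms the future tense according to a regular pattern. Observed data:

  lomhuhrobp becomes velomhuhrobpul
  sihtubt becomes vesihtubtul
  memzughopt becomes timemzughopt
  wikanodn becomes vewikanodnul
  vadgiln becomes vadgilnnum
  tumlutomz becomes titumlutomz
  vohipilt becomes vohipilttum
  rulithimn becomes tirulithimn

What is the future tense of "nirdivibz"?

"nirdivibz" has second-to-last letter 'b'. The stems whose second-to-last letter is 'b' (sihtubt → vesihtubtul, lomhuhrobp → velomhuhrobpul) add ve- … -ul around the stem.
The other patterns: stems whose second-to-last letter is 'l' double the final consonant and add -um; stems whose second-to-last letter is 'm' or 'p' add the prefix ti-.
So nirdivibz → venirdivibzul.

venirdivibzul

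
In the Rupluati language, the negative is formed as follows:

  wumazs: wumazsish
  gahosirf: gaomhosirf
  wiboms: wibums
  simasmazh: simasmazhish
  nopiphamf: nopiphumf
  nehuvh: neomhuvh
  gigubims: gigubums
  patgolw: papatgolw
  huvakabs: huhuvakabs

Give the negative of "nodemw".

huvakabs and wiboms both end in -s yet inflect differently (huhuvakabs, wibums), so the final letter is not what conditions the rule; the second-to-last letter is.
"nodemw" has second-to-last letter 'm'. The stems whose second-to-last letter is 'm' (wiboms → wibums, nopiphamf → nopiphumf, gigubims → gigubums) change the last vowel to 'u'.
The other patterns: stems whose second-to-last letter is 'b' or 'l' repeat the first consonant+vowel as a prefix; stems whose second-to-last letter is 'z' add -ish; stems whose second-to-last letter is 'r' or 'v' insert -om- after the first vowel.
So nodemw → nodumw.

nodumw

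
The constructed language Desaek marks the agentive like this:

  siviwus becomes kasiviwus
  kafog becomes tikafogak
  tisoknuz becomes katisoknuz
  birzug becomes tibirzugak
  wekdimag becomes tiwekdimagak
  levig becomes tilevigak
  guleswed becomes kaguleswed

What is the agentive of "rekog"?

tirekogak

birzug and siviwus both have last vowel 'u' yet inflect differently (tibirzugak, kasiviwus), so the last vowel is not what conditions the rule; the final letter is.
"rekog" ends in -g. The stems ending in -g (kafog → tikafogak, birzug → tibirzugak, levig → tilevigak) add ti- … -ak around the stem.
The other pattern: stems ending in -d, -s or -z add the prefix ka-.
So rekog → tirekogak.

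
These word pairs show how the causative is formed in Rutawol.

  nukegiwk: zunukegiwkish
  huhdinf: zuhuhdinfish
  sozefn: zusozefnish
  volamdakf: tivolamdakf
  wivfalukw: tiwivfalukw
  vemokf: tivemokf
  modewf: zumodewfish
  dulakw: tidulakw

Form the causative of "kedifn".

zukedifnish

vemokf and modewf both end in -f yet inflect differently (tivemokf, zumodewfish), so the final letter is not what conditions the rule; the second-to-last letter is.
"kedifn" has second-to-last letter 'f'. The one such stem in the data (sozefn → zusozefnish) adds zu- … -ish around the stem, so the same rule applies.
So kedifn → zukedifnish.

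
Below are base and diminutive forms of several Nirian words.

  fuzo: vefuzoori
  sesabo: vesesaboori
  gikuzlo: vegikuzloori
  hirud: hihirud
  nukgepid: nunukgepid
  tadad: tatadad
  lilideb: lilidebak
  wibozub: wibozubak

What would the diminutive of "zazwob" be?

hirud and wibozub both have last vowel 'u' yet inflect differently (hihirud, wibozubak), so the last vowel is not what conditions the rule; the final letter is.
"zazwob" ends in -b. The stems ending in -b (lilideb → lilidebak, wibozub → wibozubak) add -ak.
So zazwob → zazwobak.

zazwobak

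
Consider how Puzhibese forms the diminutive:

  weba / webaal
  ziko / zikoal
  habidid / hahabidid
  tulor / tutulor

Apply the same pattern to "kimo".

kimoal

ziko and tulor both have last vowel 'o' yet inflect differently (zikoal, tutulor), so the last vowel is not what conditions the rule; whether the stem ends in a vowel or a consonant is.
"kimo" ends in a vowel. The stems ending in a vowel (weba → webaal, ziko → zikoal) add -al.
So kimo → kimoal.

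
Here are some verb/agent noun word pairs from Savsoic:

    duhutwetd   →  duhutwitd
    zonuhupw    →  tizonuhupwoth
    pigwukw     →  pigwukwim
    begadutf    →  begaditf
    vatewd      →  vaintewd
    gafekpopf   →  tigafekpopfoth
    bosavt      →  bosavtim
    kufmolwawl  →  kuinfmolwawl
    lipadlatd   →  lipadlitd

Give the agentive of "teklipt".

titekliptoth

vatewd and duhutwetd both end in -d yet inflect differently (vaintewd, duhutwitd), so the final letter is not what conditions the rule; the second-to-last letter is.
"teklipt" has second-to-last letter 'p'. The stems whose second-to-last letter is 'p' (gafekpopf → tigafekpopfoth, zonuhupw → tizonuhupwoth) add ti- … -oth around the stem.
So teklipt → titekliptoth.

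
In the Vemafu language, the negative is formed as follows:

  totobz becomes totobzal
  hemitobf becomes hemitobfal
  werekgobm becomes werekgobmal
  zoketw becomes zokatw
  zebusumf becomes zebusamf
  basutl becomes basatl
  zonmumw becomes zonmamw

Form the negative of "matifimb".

hemitobf and zebusumf both end in -f yet inflect differently (hemitobfal, zebusamf), so the final letter is not what conditions the rule; the second-to-last letter is.
"matifimb" has second-to-last letter 'm'. The stems whose second-to-last letter is 'm' (zebusumf → zebusamf, zonmumw → zonmamw) change the last vowel to 'a'.
The other pattern: stems whose second-to-last letter is 'b' add -al.
So matifimb → matifamb.

matifamb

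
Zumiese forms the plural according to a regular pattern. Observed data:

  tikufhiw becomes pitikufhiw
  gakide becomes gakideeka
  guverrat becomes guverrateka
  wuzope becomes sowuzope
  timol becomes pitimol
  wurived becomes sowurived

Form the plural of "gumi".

gumieka

gakide and wuzope both end in -e yet inflect differently (gakideeka, sowuzope), so the final letter is not what conditions the rule; the first letter is.
"gumi" begins with g-. The stems beginning with g- (guverrat → guverrateka, gakide → gakideeka) add -eka.
The other patterns: stems beginning with t- add the prefix pi-; stems beginning with w- add the prefix so-.
So gumi → gumieka.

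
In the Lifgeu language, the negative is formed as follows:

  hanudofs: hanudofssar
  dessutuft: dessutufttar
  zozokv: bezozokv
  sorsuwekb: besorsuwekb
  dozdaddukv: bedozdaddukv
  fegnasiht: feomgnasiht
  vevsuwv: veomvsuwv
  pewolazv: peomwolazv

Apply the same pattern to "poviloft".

dessutuft and fegnasiht both end in -t yet inflect differently (dessutufttar, feomgnasiht), so the final letter is not what conditions the rule; the second-to-last letter is.
"poviloft" has second-to-last letter 'f'. The stems whose second-to-last letter is 'f' (hanudofs → hanudofssar, dessutuft → dessutufttar) double the final consonant and add -ar.
The other patterns: stems whose second-to-last letter is 'k' add the prefix be-; stems whose second-to-last letter is 'h', 'w' or 'z' insert -om- after the first vowel.
So poviloft → povilofttar.

povilofttar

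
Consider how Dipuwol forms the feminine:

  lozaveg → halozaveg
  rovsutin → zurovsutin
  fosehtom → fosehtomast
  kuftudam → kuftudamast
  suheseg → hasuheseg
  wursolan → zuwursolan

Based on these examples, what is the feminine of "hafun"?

zuhafun

kuftudam and wursolan both have last vowel 'a' yet inflect differently (kuftudamast, zuwursolan), so the last vowel is not what conditions the rule; the final letter is.
"hafun" ends in -n. The stems ending in -n (rovsutin → zurovsutin, wursolan → zuwursolan) add the prefix zu-.
The other patterns: stems ending in -m add -ast; stems ending in -g add the prefix ha-.
So hafun → zuhafun.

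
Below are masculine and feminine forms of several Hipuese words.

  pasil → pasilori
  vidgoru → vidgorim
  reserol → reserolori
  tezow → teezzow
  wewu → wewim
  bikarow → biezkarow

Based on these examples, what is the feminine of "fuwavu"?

"fuwavu" ends in -u. The stems ending in -u (wewu → wewim, vidgoru → vidgorim) drop the final letter and add -im.
The other patterns: stems ending in -l add -ori; stems ending in -w insert -ez- after the first vowel.
So fuwavu → fuwavim.

fuwavim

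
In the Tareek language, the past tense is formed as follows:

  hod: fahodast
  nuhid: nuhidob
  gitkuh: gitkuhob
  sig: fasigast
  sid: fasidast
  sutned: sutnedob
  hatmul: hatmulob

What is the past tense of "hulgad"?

"hulgad" has 2 vowels. The stems with 2 vowels (gitkuh → gitkuhob, hatmul → hatmulob, nuhid → nuhidob) add -ob.
The other pattern: stems with 1 vowel add fa- … -ast around the stem.
So hulgad → hulgadob.

hulgadob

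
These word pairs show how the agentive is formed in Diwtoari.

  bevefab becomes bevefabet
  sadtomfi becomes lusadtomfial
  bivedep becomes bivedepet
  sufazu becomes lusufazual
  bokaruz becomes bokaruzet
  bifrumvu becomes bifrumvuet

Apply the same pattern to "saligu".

"saligu" begins with s-. The stems beginning with s- (sadtomfi → lusadtomfial, sufazu → lusufazual) add lu- … -al around the stem.
So saligu → lusaligual.

lusaligual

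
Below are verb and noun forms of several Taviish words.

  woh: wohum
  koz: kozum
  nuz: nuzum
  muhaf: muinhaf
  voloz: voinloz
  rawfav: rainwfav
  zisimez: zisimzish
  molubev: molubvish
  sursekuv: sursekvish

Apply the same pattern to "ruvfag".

"ruvfag" has 2 vowels. The stems with 2 vowels (muhaf → muinhaf, voloz → voinloz, rawfav → rainwfav) insert -in- after the first vowel.
So ruvfag → ruinvfag.

ruinvfag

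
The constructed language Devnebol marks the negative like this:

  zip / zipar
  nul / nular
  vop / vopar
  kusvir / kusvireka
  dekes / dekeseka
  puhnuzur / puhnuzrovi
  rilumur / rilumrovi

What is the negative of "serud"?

serudeka

"serud" has 2 vowels. The stems with 2 vowels (kusvir → kusvireka, dekes → dekeseka) add -eka.
The other patterns: stems with 1 vowel add -ar; stems with 3 vowels delete the last vowel and add -ovi.
So serud → serudeka.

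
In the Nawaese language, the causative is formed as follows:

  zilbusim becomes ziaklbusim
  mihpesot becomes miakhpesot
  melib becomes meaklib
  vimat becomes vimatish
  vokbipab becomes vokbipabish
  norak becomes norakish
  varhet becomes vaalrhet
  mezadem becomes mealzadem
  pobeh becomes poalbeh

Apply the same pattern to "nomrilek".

noalmrilek

mihpesot and vimat both end in -t yet inflect differently (miakhpesot, vimatish), so the final letter is not what conditions the rule; the last vowel is.
"nomrilek" has last vowel 'e'. The stems whose last vowel is 'e' (varhet → vaalrhet, mezadem → mealzadem, pobeh → poalbeh) insert -al- after the first vowel.
The other patterns: stems whose last vowel is 'i' or 'o' insert -ak- after the first vowel; stems whose last vowel is 'a' add -ish.
So nomrilek → noalmrilek.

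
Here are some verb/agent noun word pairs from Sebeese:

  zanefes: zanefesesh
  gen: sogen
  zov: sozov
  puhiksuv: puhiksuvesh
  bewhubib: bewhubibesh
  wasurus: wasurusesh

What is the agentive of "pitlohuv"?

zov and puhiksuv both end in -v yet inflect differently (sozov, puhiksuvesh), so the final letter is not what conditions the rule; the number of vowels is.
"pitlohuv" has 3 vowels. The stems with 3 vowels (wasurus → wasurusesh, puhiksuv → puhiksuvesh, bewhubib → bewhubibesh) add -esh.
The other pattern: stems with 1 vowel add the prefix so-.
So pitlohuv → pitlohuvesh.

pitlohuvesh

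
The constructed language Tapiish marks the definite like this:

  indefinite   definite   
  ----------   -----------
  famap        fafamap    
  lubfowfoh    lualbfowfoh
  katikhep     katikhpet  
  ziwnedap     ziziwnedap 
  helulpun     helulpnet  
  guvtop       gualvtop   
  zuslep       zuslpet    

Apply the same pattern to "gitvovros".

gialtvovros

guvtop and katikhep both end in -p yet inflect differently (gualvtop, katikhpet), so the final letter is not what conditions the rule; the last vowel is.
"gitvovros" has last vowel 'o'. The stems whose last vowel is 'o' (lubfowfoh → lualbfowfoh, guvtop → gualvtop) insert -al- after the first vowel.
The other patterns: stems whose last vowel is 'e' or 'u' delete the last vowel and add -et; stems whose last vowel is 'a' repeat the first consonant+vowel as a prefix.
So gitvovros → gialtvovros.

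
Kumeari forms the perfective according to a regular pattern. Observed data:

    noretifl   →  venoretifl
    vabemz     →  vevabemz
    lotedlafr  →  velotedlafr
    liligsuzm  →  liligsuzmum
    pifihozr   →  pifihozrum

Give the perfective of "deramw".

vederamw

pifihozr and lotedlafr both end in -r yet inflect differently (pifihozrum, velotedlafr), so the final letter is not what conditions the rule; the second-to-last letter is.
"deramw" has second-to-last letter 'm'. The one such stem in the data (vabemz → vevabemz) adds the prefix ve-, so the same rule applies.
The other pattern: stems whose second-to-last letter is 'z' add -um.
So deramw → vederamw.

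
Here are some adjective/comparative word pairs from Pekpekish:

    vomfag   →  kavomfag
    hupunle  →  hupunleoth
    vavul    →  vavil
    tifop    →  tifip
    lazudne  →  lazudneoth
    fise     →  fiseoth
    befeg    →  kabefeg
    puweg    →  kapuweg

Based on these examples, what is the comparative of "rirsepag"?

hupunle and befeg both have last vowel 'e' yet inflect differently (hupunleoth, kabefeg), so the last vowel is not what conditions the rule; the final letter is.
"rirsepag" ends in -g. The stems ending in -g (befeg → kabefeg, puweg → kapuweg, vomfag → kavomfag) add the prefix ka-.
The other patterns: stems ending in -e add -oth; stems ending in -l or -p change the last vowel to 'i'.
So rirsepag → karirsepag.

karirsepag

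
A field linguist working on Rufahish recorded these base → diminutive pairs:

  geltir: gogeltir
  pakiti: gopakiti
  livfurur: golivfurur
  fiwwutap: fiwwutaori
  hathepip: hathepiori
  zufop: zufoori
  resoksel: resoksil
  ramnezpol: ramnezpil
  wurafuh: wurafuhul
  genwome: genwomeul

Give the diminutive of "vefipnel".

vefipnil

geltir and hathepip both have last vowel 'i' yet inflect differently (gogeltir, hathepiori), so the last vowel is not what conditions the rule; the final letter is.
"vefipnel" ends in -l. The stems ending in -l (resoksel → resoksil, ramnezpol → ramnezpil) change the last vowel to 'i'.
So vefipnel → vefipnil.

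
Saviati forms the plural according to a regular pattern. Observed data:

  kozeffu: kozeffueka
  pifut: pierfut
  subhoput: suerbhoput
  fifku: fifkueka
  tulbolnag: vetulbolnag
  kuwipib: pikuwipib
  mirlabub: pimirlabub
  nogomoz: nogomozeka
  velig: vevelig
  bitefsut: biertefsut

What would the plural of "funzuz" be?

funzuzeka

fifku and mirlabub both have last vowel 'u' yet inflect differently (fifkueka, pimirlabub), so the last vowel is not what conditions the rule; the final letter is.
"funzuz" ends in -z. The one such stem in the data (nogomoz → nogomozeka) adds -eka, so the same rule applies.
So funzuz → funzuzeka.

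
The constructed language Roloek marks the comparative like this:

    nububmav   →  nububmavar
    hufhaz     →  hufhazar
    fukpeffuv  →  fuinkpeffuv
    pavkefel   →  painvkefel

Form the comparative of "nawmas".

nawmasar

nububmav and fukpeffuv both end in -v yet inflect differently (nububmavar, fuinkpeffuv), so the final letter is not what conditions the rule; the last vowel is.
"nawmas" has last vowel 'a'. The stems whose last vowel is 'a' (nububmav → nububmavar, hufhaz → hufhazar) add -ar.
So nawmas → nawmasar.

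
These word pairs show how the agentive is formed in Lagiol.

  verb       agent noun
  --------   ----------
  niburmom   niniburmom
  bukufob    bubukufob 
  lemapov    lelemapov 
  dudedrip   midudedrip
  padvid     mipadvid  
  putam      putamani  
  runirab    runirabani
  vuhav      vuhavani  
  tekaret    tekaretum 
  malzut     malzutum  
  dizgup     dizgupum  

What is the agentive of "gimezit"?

migimezit

niburmom and putam both end in -m yet inflect differently (niniburmom, putamani), so the final letter is not what conditions the rule; the last vowel is.
"gimezit" has last vowel 'i'. The stems whose last vowel is 'i' (dudedrip → midudedrip, padvid → mipadvid) add the prefix mi-.
The other patterns: stems whose last vowel is 'o' repeat the first consonant+vowel as a prefix; stems whose last vowel is 'a' add -ani; stems whose last vowel is 'e' or 'u' add -um.
So gimezit → migimezit.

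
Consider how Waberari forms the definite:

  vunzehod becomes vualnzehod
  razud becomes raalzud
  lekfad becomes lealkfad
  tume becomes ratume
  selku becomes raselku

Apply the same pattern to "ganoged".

razud and selku both have last vowel 'u' yet inflect differently (raalzud, raselku), so the last vowel is not what conditions the rule; whether the stem ends in a vowel or a consonant is.
"ganoged" ends in a consonant. The stems ending in a consonant (vunzehod → vualnzehod, razud → raalzud, lekfad → lealkfad) insert -al- after the first vowel.
So ganoged → gaalnoged.

gaalnoged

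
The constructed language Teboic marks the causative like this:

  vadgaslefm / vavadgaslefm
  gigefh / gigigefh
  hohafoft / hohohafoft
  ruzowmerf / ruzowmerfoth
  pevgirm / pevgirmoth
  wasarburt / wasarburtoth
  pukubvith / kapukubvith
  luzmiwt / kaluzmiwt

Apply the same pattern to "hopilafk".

"hopilafk" has second-to-last letter 'f'. The stems whose second-to-last letter is 'f' (vadgaslefm → vavadgaslefm, gigefh → gigigefh, hohafoft → hohohafoft) repeat the first consonant+vowel as a prefix.
So hopilafk → hohopilafk.

hohopilafk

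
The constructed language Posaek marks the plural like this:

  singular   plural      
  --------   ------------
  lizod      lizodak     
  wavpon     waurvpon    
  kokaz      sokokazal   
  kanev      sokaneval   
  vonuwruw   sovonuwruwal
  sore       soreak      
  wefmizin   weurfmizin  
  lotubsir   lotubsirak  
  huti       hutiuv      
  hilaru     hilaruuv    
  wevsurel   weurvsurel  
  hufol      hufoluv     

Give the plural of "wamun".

hufol and wevsurel both end in -l yet inflect differently (hufoluv, weurvsurel), so the final letter is not what conditions the rule; the first letter is.
"wamun" begins with w-. The stems beginning with w- (wefmizin → weurfmizin, wavpon → waurvpon, wevsurel → weurvsurel) insert -ur- after the first vowel.
So wamun → waurmun.

waurmun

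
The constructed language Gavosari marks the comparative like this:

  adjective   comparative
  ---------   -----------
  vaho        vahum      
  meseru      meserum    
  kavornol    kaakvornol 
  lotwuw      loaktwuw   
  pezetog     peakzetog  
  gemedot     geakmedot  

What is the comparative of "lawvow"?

laakwvow

pezetog and vaho both have last vowel 'o' yet inflect differently (peakzetog, vahum), so the last vowel is not what conditions the rule; whether the stem ends in a vowel or a consonant is.
"lawvow" ends in a consonant. The stems ending in a consonant (lotwuw → loaktwuw, pezetog → peakzetog, gemedot → geakmedot) insert -ak- after the first vowel.
The other pattern: stems ending in a vowel drop the final letter and add -um.
So lawvow → laakwvow.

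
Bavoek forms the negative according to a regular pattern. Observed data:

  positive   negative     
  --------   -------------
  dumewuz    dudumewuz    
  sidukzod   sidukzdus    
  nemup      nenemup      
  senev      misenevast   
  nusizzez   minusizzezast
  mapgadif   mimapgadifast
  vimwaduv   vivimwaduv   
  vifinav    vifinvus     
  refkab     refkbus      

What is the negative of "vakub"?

senev and vimwaduv both end in -v yet inflect differently (misenevast, vivimwaduv), so the final letter is not what conditions the rule; the last vowel is.
"vakub" has last vowel 'u'. The stems whose last vowel is 'u' (vimwaduv → vivimwaduv, nemup → nenemup, dumewuz → dudumewuz) repeat the first consonant+vowel as a prefix.
So vakub → vavakub.

vavakub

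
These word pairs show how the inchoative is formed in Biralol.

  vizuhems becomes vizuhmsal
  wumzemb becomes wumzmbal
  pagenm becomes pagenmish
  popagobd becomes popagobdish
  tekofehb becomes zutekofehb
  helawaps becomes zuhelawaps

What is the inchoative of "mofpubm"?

"mofpubm" has second-to-last letter 'b'. The one such stem in the data (popagobd → popagobdish) adds -ish, so the same rule applies.
The other patterns: stems whose second-to-last letter is 'm' delete the last vowel and add -al; stems whose second-to-last letter is 'h' or 'p' add the prefix zu-.
So mofpubm → mofpubmish.

mofpubmish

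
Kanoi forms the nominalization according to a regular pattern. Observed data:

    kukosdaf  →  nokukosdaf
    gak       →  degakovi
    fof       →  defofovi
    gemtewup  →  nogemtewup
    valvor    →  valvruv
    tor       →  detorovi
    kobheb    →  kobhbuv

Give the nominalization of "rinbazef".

norinbazef

tor and valvor both end in -r yet inflect differently (detorovi, valvruv), so the final letter is not what conditions the rule; the number of vowels is.
"rinbazef" has 3 vowels. The stems with 3 vowels (gemtewup → nogemtewup, kukosdaf → nokukosdaf) add the prefix no-.
The other patterns: stems with 1 vowel add de- … -ovi around the stem; stems with 2 vowels delete the last vowel and add -uv.
So rinbazef → norinbazef.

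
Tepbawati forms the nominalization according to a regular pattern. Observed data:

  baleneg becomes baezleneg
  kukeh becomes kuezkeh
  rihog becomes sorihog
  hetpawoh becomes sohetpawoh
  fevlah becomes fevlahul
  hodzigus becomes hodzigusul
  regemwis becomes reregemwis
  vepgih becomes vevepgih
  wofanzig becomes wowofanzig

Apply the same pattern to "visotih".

baleneg and rihog both end in -g yet inflect differently (baezleneg, sorihog), so the final letter is not what conditions the rule; the last vowel is.
"visotih" has last vowel 'i'. The stems whose last vowel is 'i' (regemwis → reregemwis, vepgih → vevepgih, wofanzig → wowofanzig) repeat the first consonant+vowel as a prefix.
So visotih → vivisotih.

vivisotih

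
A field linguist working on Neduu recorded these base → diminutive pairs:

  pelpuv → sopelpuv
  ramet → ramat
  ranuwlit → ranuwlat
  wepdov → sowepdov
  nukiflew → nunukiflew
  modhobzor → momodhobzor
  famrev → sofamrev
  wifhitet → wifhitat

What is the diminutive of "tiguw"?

nukiflew and ramet both have last vowel 'e' yet inflect differently (nunukiflew, ramat), so the last vowel is not what conditions the rule; the final letter is.
"tiguw" ends in -w. The one such stem in the data (nukiflew → nunukiflew) repeats the first consonant+vowel as a prefix (as does modhobzor), so the same rule applies.
So tiguw → titiguw.

titiguw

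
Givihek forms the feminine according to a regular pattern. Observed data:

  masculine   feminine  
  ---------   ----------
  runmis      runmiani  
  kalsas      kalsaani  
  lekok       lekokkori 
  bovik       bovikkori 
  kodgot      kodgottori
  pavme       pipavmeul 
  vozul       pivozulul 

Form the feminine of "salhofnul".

"salhofnul" ends in -l. The one such stem in the data (vozul → pivozulul) adds pi- … -ul around the stem, so the same rule applies.
The other patterns: stems ending in -s drop the final letter and add -ani; stems ending in -k or -t double the final consonant and add -ori.
So salhofnul → pisalhofnulul.

pisalhofnulul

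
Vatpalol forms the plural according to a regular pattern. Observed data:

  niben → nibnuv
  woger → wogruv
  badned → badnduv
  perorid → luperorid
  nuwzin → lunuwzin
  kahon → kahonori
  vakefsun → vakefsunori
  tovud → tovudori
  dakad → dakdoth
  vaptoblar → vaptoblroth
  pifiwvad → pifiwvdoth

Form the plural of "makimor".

badned and perorid both end in -d yet inflect differently (badnduv, luperorid), so the final letter is not what conditions the rule; the last vowel is.
"makimor" has last vowel 'o'. The one such stem in the data (kahon → kahonori) adds -ori, so the same rule applies.
The other patterns: stems whose last vowel is 'e' delete the last vowel and add -uv; stems whose last vowel is 'i' add the prefix lu-; stems whose last vowel is 'a' delete the last vowel and add -oth.
So makimor → makimorori.

makimorori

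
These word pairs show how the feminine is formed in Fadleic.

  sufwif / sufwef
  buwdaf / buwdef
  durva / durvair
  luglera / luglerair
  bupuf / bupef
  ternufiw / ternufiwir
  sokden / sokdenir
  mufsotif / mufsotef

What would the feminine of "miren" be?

sufwif and ternufiw both have last vowel 'i' yet inflect differently (sufwef, ternufiwir), so the last vowel is not what conditions the rule; the final letter is.
"miren" ends in -n. The one such stem in the data (sokden → sokdenir) adds -ir, so the same rule applies.
The other pattern: stems ending in -f change the last vowel to 'e'.
So miren → mirenir.

mirenir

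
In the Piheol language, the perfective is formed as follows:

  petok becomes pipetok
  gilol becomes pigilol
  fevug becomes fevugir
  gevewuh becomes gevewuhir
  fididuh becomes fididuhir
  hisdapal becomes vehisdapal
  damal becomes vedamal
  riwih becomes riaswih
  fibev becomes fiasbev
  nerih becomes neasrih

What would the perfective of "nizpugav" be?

"nizpugav" has last vowel 'a'. The stems whose last vowel is 'a' (hisdapal → vehisdapal, damal → vedamal) add the prefix ve-.
The other patterns: stems whose last vowel is 'o' add the prefix pi-; stems whose last vowel is 'u' add -ir; stems whose last vowel is 'e' or 'i' insert -as- after the first vowel.
So nizpugav → venizpugav.

venizpugav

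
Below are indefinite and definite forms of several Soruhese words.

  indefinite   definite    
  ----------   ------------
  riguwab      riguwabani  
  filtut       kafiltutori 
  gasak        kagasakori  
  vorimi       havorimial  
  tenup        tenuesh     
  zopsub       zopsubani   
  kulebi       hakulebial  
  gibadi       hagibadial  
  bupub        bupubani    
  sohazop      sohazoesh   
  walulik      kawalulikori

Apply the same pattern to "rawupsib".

rawupsibani

filtut and bupub both have last vowel 'u' yet inflect differently (kafiltutori, bupubani), so the last vowel is not what conditions the rule; the final letter is.
"rawupsib" ends in -b. The stems ending in -b (bupub → bupubani, zopsub → zopsubani, riguwab → riguwabani) add -ani.
So rawupsib → rawupsibani.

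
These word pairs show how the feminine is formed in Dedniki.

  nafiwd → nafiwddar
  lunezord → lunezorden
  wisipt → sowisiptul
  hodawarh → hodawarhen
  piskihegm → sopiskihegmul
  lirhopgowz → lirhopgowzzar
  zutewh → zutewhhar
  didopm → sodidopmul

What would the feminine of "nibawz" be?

"nibawz" has second-to-last letter 'w'. The stems whose second-to-last letter is 'w' (zutewh → zutewhhar, nafiwd → nafiwddar, lirhopgowz → lirhopgowzzar) double the final consonant and add -ar.
The other patterns: stems whose second-to-last letter is 'r' add -en; stems whose second-to-last letter is 'g' or 'p' add so- … -ul around the stem.
So nibawz → nibawzzar.

nibawzzar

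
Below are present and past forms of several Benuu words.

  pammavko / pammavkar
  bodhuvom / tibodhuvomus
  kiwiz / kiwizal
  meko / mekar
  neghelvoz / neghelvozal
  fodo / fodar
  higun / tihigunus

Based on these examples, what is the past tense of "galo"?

"galo" ends in -o. The stems ending in -o (meko → mekar, pammavko → pammavkar, fodo → fodar) drop the final letter and add -ar.
So galo → galar.

galar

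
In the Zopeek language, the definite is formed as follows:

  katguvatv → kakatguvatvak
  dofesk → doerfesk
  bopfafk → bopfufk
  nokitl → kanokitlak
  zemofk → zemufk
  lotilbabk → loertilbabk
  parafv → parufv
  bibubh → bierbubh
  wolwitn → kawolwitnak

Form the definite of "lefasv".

parafv and katguvatv both end in -v yet inflect differently (parufv, kakatguvatvak), so the final letter is not what conditions the rule; the second-to-last letter is.
"lefasv" has second-to-last letter 's'. The one such stem in the data (dofesk → doerfesk) inserts -er- after the first vowel (as do lotilbabk, bibubh), so the same rule applies.
The other patterns: stems whose second-to-last letter is 'f' change the last vowel to 'u'; stems whose second-to-last letter is 't' add ka- … -ak around the stem.
So lefasv → leerfasv.

leerfasv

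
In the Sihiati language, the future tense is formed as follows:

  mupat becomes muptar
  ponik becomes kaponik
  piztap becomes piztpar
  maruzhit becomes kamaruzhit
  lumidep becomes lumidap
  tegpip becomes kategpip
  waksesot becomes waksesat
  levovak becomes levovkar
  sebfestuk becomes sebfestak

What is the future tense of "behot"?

behat

ponik and levovak both end in -k yet inflect differently (kaponik, levovkar), so the final letter is not what conditions the rule; the last vowel is.
"behot" has last vowel 'o'. The one such stem in the data (waksesot → waksesat) changes the last vowel to 'a' (as do lumidep, sebfestuk), so the same rule applies.
The other patterns: stems whose last vowel is 'i' add the prefix ka-; stems whose last vowel is 'a' delete the last vowel and add -ar.
So behot → behat.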